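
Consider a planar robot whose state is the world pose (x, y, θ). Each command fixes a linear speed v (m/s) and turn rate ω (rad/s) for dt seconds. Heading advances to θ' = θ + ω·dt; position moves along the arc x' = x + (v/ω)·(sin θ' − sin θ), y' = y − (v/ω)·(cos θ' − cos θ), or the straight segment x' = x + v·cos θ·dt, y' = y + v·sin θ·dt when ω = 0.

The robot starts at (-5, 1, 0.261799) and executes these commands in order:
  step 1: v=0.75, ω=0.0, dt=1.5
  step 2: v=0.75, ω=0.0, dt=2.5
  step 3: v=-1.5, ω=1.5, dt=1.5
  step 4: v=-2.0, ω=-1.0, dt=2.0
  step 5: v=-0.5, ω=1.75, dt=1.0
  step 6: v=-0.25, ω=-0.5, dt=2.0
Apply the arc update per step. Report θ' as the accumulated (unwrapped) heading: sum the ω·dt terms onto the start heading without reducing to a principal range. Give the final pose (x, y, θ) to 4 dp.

(-2.6201, -4.2595, 1.2618)

step 1: θ'=0.2618 (straight) → pose (-3.9133, 1.2912, 0.2618)
step 2: θ'=0.2618 (straight) → pose (-2.1022, 1.7765, 0.2618)
step 3: θ'=2.5118 (R=-1.0000) → pose (-2.4324, 0.0024, 2.5118)
step 4: θ'=0.5118 (R=2.0000) → pose (-2.6308, -3.3576, 0.5118)
step 5: θ'=2.2618 (R=-0.2857) → pose (-2.7111, -3.7888, 2.2618)
step 6: θ'=1.2618 (R=0.5000) → pose (-2.6201, -4.2595, 1.2618)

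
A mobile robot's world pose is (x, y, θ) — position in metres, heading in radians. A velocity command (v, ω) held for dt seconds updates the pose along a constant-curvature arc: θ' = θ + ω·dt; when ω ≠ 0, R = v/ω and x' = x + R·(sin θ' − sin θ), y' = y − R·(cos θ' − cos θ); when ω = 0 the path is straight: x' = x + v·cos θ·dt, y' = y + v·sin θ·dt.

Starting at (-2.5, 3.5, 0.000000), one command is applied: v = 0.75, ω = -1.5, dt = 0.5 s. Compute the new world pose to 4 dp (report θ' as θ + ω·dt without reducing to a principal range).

(-2.1592, 3.3658, -0.7500)

θ' = 0.0000 + -1.5·0.5 = -0.7500
R = v/ω = 0.75/-1.5 = -0.5000
x' = -2.5 + -0.5000·(sin -0.7500 − sin 0.0000) = -2.1592
y' = 3.5 − -0.5000·(cos -0.7500 − cos 0.0000) = 3.3658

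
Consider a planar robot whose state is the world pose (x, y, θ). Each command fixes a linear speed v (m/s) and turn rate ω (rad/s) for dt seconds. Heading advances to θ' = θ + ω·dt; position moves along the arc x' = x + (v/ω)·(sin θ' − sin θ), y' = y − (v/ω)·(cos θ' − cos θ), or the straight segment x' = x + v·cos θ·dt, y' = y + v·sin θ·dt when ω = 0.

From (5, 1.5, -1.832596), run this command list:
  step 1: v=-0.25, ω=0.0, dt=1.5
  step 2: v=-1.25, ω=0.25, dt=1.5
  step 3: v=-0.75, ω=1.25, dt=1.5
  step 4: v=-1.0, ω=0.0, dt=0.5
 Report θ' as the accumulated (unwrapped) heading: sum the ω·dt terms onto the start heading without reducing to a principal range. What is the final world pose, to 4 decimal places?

step 1: θ'=-1.8326 (straight) → pose (5.0971, 1.8622, -1.8326)
step 2: θ'=-1.4576 (R=-5.0000) → pose (5.2354, 3.7211, -1.4576)
step 3: θ'=0.4174 (R=-0.6000) → pose (4.3960, 4.2018, 0.4174)
step 4: θ'=0.4174 (straight) → pose (3.9390, 3.9991, 0.4174)

(3.9390, 3.9991, 0.4174)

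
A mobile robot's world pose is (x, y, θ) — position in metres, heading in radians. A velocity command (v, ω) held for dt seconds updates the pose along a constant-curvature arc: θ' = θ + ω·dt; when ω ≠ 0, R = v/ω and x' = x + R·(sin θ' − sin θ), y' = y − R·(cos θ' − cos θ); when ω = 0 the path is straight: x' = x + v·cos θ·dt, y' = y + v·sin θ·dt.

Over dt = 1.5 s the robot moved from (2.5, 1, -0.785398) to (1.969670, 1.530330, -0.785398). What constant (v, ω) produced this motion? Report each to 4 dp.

v = -0.5000, ω = 0.0000

Δθ = -0.785398 − -0.785398 = 0.000000
ω = Δθ/dt = 0.000000/1.5 = 0.0000
ω = 0 → v = (Δx·cos θ + Δy·sin θ)/dt = -0.5000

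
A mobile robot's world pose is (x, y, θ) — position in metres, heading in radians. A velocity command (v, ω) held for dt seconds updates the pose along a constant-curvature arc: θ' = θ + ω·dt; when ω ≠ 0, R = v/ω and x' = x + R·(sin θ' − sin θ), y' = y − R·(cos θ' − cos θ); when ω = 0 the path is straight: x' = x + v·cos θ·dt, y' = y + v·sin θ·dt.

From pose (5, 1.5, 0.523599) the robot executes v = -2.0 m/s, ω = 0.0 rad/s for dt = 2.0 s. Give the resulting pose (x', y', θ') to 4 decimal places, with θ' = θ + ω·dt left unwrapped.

(1.5359, -0.5000, 0.5236)

θ' = 0.5236 + 0.0·2.0 = 0.5236
ω = 0 → straight: x' = 5 + -2.0·cos(0.5236)·2.0 = 1.5359
y' = 1.5 + -2.0·sin(0.5236)·2.0 = -0.5000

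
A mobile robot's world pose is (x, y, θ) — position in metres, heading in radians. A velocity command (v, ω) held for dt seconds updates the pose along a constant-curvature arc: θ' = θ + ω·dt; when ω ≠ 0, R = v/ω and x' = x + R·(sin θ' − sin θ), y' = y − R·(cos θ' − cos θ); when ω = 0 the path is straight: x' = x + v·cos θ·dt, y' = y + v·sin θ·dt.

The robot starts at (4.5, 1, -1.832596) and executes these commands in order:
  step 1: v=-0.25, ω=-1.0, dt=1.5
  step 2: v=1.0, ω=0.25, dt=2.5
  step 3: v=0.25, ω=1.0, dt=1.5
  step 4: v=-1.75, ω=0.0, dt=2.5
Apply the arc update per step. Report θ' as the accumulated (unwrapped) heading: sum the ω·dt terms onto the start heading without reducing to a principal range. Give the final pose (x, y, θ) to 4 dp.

(0.6647, 4.6566, -1.2076)

step 1: θ'=-3.3326 (R=0.2500) → pose (4.7889, 1.1807, -3.3326)
step 2: θ'=-2.7076 (R=4.0000) → pose (2.3476, 0.8827, -2.7076)
step 3: θ'=-1.2076 (R=0.2500) → pose (2.2190, 0.5670, -1.2076)
step 4: θ'=-1.2076 (straight) → pose (0.6647, 4.6566, -1.2076)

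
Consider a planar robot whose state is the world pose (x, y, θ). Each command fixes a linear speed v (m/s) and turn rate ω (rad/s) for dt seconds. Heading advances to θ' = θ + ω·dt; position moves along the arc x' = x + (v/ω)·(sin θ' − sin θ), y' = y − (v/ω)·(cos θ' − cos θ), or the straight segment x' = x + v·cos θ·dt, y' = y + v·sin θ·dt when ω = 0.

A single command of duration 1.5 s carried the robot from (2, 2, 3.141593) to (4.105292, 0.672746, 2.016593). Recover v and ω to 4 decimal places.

v = -1.7500, ω = -0.7500

Δθ = 2.016593 − 3.141593 = -1.125000
ω = Δθ/dt = -1.125000/1.5 = -0.7500
R = Δx/(sin θ' − sin θ) = 2.3333
v = R·ω = 2.3333·-0.7500 = -1.7500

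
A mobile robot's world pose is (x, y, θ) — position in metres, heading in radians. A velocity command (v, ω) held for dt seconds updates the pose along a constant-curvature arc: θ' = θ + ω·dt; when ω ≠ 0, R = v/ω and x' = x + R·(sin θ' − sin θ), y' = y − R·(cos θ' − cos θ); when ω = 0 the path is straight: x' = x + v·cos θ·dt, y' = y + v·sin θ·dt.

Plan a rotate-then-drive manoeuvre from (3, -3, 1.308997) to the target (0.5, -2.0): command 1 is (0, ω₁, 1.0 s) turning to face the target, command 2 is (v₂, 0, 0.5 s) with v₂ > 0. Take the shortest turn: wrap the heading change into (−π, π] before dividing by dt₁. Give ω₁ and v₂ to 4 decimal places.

heading to target = atan2(-2−-3, 0.5−3) = 2.7611
Δθ = wrap(2.7611 − 1.3090) = 1.4521; ω₁ = Δθ/dt₁ = 1.4521
distance = √((0.5−3)² + (-2−-3)²) = 2.6926; v₂ = distance/dt₂ = 5.3852

ω₁ = 1.4521, v₂ = 5.3852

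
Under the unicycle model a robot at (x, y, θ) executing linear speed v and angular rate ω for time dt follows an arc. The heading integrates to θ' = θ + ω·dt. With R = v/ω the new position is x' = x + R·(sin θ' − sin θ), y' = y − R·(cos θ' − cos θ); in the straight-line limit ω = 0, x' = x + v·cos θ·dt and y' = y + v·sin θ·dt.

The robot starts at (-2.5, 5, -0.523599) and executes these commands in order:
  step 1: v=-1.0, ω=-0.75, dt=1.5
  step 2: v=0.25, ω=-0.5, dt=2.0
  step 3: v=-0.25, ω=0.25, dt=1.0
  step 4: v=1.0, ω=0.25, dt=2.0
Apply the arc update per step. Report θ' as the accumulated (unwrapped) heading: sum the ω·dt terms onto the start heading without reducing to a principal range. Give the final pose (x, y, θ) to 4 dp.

step 1: θ'=-1.6486 (R=1.3333) → pose (-3.1626, 6.2583, -1.6486)
step 2: θ'=-2.6486 (R=-0.5000) → pose (-3.4245, 5.8567, -2.6486)
step 3: θ'=-2.3986 (R=-1.0000) → pose (-3.2213, 6.0012, -2.3986)
step 4: θ'=-1.8986 (R=4.0000) → pose (-4.3023, 4.3433, -1.8986)

(-4.3023, 4.3433, -1.8986)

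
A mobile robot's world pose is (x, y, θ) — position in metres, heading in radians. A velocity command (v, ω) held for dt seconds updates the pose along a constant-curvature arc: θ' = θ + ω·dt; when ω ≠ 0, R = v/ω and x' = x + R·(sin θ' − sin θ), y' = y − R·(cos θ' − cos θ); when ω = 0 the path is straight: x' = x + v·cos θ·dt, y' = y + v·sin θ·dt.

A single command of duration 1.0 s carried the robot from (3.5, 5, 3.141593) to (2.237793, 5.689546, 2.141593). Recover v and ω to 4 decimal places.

v = 1.5000, ω = -1.0000

Δθ = 2.141593 − 3.141593 = -1.000000
ω = Δθ/dt = -1.000000/1.0 = -1.0000
R = Δx/(sin θ' − sin θ) = -1.5000
v = R·ω = -1.5000·-1.0000 = 1.5000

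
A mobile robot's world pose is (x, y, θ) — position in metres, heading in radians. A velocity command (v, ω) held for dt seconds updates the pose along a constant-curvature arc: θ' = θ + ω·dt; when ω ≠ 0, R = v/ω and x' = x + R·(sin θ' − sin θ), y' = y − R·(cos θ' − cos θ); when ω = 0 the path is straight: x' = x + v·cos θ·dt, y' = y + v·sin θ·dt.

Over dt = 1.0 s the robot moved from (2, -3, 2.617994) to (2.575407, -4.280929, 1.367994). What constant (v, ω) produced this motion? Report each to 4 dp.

Δθ = 1.367994 − 2.617994 = -1.250000
ω = Δθ/dt = -1.250000/1.0 = -1.2500
R = −Δy/(cos θ' − cos θ) = 1.2000
v = R·ω = 1.2000·-1.2500 = -1.5000

v = -1.5000, ω = -1.2500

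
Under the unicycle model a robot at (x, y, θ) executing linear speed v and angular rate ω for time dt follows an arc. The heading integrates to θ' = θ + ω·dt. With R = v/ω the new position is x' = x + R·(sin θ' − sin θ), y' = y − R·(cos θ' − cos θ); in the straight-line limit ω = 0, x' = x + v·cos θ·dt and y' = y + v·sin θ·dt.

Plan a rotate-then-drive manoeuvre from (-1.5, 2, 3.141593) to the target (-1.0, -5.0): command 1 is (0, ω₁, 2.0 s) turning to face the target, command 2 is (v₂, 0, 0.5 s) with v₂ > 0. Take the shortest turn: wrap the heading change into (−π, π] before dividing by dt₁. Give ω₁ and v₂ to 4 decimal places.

heading to target = atan2(-5−2, -1−-1.5) = -1.4995
Δθ = wrap(-1.4995 − 3.1416) = 1.6421; ω₁ = Δθ/dt₁ = 0.8211
distance = √((-1−-1.5)² + (-5−2)²) = 7.0178; v₂ = distance/dt₂ = 14.0357

ω₁ = 0.8211, v₂ = 14.0357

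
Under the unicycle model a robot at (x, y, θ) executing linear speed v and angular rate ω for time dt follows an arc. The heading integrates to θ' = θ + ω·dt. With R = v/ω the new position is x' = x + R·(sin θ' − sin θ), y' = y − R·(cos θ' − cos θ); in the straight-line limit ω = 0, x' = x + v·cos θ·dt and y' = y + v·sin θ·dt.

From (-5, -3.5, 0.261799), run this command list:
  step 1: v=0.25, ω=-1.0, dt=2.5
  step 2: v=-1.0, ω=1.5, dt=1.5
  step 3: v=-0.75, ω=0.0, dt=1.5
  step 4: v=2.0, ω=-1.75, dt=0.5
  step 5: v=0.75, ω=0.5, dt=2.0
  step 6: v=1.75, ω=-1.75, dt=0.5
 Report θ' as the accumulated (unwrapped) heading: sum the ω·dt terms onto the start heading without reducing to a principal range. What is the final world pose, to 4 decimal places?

(-3.3596, -3.9921, -0.7382)

step 1: θ'=-2.2382 (R=-0.2500) → pose (-4.7389, -3.8962, -2.2382)
step 2: θ'=0.0118 (R=-0.6667) → pose (-5.2704, -2.8170, 0.0118)
step 3: θ'=0.0118 (straight) → pose (-6.3953, -2.8302, 0.0118)
step 4: θ'=-0.8632 (R=-1.1429) → pose (-5.5134, -3.2302, -0.8632)
step 5: θ'=0.1368 (R=1.5000) → pose (-4.1689, -3.7411, 0.1368)
step 6: θ'=-0.7382 (R=-1.0000) → pose (-3.3596, -3.9921, -0.7382)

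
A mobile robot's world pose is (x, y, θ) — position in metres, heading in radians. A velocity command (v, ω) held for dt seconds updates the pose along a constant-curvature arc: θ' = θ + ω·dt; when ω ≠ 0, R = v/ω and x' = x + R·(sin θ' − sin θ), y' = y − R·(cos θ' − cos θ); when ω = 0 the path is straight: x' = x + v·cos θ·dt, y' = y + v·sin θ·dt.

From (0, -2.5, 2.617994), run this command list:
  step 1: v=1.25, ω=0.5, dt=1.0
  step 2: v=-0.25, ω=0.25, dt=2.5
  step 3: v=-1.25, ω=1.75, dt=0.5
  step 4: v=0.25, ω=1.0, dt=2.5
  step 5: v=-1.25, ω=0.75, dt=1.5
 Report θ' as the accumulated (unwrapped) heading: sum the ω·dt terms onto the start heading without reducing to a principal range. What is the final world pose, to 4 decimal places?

(-0.1673, -3.4113, 8.2430)

step 1: θ'=3.1180 (R=2.5000) → pose (-1.1910, -2.1658, 3.1180)
step 2: θ'=3.7430 (R=-1.0000) → pose (-0.6016, -1.9906, 3.7430)
step 3: θ'=4.6180 (R=-0.7143) → pose (-0.2946, -1.4689, 4.6180)
step 4: θ'=7.1180 (R=0.2500) → pose (0.1395, -1.6603, 7.1180)
step 5: θ'=8.2430 (R=-1.6667) → pose (-0.1673, -3.4113, 8.2430)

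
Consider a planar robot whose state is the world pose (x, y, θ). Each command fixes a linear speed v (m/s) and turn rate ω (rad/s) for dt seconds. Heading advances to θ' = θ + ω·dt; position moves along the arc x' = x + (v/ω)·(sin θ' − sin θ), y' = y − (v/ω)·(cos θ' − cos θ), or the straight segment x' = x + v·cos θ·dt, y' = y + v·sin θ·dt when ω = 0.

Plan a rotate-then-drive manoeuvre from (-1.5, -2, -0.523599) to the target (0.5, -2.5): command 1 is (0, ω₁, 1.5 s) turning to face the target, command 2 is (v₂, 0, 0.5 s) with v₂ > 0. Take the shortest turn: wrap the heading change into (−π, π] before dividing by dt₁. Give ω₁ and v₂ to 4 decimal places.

heading to target = atan2(-2.5−-2, 0.5−-1.5) = -0.2450
Δθ = wrap(-0.2450 − -0.5236) = 0.2786; ω₁ = Δθ/dt₁ = 0.1857
distance = √((0.5−-1.5)² + (-2.5−-2)²) = 2.0616; v₂ = distance/dt₂ = 4.1231

ω₁ = 0.1857, v₂ = 4.1231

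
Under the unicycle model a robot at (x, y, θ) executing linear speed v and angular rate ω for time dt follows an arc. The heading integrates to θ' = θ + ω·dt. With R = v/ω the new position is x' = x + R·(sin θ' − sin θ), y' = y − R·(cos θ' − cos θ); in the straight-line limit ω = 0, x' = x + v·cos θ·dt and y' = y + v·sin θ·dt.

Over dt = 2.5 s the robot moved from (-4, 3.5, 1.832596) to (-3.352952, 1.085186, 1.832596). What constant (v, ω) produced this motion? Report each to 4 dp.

v = -1.0000, ω = 0.0000

Δθ = 1.832596 − 1.832596 = 0.000000
ω = Δθ/dt = 0.000000/2.5 = 0.0000
ω = 0 → v = (Δx·cos θ + Δy·sin θ)/dt = -1.0000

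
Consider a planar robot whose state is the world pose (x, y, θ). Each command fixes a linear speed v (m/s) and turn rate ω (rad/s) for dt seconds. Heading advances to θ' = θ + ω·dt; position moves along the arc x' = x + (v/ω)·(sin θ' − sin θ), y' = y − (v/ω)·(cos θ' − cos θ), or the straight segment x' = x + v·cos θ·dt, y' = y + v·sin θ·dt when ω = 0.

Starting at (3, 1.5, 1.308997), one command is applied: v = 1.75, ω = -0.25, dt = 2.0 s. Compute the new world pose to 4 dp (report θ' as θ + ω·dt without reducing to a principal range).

(4.6963, 4.5198, 0.8090)

θ' = 1.3090 + -0.25·2.0 = 0.8090
R = v/ω = 1.75/-0.25 = -7.0000
x' = 3 + -7.0000·(sin 0.8090 − sin 1.3090) = 4.6963
y' = 1.5 − -7.0000·(cos 0.8090 − cos 1.3090) = 4.5198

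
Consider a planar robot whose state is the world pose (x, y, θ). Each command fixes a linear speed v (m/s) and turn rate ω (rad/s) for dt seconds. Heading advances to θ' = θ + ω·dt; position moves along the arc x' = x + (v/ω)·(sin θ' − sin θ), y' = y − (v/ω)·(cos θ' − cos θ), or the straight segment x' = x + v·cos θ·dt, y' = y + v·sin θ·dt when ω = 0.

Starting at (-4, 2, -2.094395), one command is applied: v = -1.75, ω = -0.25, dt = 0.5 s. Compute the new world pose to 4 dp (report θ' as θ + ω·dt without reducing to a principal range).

θ' = -2.0944 + -0.25·0.5 = -2.2194
R = v/ω = -1.75/-0.25 = 7.0000
x' = -4 + 7.0000·(sin -2.2194 − sin -2.0944) = -3.5163
y' = 2 − 7.0000·(cos -2.2194 − cos -2.0944) = 2.7285

(-3.5163, 2.7285, -2.2194)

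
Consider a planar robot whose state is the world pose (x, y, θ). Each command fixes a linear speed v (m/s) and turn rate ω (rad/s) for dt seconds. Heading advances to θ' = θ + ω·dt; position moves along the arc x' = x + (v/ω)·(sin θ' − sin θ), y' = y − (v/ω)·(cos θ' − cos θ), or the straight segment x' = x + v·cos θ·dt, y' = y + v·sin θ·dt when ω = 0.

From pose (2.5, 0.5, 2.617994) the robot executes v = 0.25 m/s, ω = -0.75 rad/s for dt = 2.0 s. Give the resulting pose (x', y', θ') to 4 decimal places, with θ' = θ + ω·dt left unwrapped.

θ' = 2.6180 + -0.75·2.0 = 1.1180
R = v/ω = 0.25/-0.75 = -0.3333
x' = 2.5 + -0.3333·(sin 1.1180 − sin 2.6180) = 2.3669
y' = 0.5 − -0.3333·(cos 1.1180 − cos 2.6180) = 0.9345

(2.3669, 0.9345, 1.1180)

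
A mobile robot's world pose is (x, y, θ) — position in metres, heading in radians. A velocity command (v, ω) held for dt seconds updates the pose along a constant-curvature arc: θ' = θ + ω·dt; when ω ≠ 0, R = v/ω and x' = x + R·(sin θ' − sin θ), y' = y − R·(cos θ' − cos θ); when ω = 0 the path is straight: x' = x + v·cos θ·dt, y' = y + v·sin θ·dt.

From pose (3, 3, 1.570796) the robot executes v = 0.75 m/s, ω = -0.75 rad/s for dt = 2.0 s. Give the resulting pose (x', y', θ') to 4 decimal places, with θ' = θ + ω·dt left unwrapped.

θ' = 1.5708 + -0.75·2.0 = 0.0708
R = v/ω = 0.75/-0.75 = -1.0000
x' = 3 + -1.0000·(sin 0.0708 − sin 1.5708) = 3.9293
y' = 3 − -1.0000·(cos 0.0708 − cos 1.5708) = 3.9975

(3.9293, 3.9975, 0.0708)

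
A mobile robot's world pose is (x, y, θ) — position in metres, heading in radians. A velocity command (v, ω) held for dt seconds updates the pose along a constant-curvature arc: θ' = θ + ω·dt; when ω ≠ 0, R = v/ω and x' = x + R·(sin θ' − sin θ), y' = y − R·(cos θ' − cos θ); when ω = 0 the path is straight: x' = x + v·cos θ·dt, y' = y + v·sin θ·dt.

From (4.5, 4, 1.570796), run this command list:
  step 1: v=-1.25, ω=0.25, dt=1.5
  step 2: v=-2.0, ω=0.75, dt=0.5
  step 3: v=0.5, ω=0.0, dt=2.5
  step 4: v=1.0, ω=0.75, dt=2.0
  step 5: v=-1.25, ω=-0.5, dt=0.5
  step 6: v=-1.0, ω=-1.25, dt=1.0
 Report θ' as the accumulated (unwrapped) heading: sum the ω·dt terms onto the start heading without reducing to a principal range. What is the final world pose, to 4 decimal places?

step 1: θ'=1.9458 (R=-5.0000) → pose (4.8475, 2.1686, 1.9458)
step 2: θ'=2.3208 (R=-2.6667) → pose (5.3776, 1.3277, 2.3208)
step 3: θ'=2.3208 (straight) → pose (4.5256, 2.2423, 2.3208)
step 4: θ'=3.8208 (R=1.3333) → pose (2.7124, 2.3709, 3.8208)
step 5: θ'=3.5708 (R=2.5000) → pose (3.2425, 2.6989, 3.5708)
step 6: θ'=2.3208 (R=0.8000) → pose (4.1608, 2.5168, 2.3208)

(4.1608, 2.5168, 2.3208)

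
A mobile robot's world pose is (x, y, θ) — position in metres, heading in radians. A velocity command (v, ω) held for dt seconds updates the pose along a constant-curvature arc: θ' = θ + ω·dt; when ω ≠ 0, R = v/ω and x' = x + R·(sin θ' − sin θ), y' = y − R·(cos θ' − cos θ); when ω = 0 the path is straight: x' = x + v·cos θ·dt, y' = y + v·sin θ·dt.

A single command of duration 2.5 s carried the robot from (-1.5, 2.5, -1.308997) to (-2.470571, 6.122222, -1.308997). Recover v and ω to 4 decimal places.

v = -1.5000, ω = 0.0000

Δθ = -1.308997 − -1.308997 = 0.000000
ω = Δθ/dt = 0.000000/2.5 = 0.0000
ω = 0 → v = (Δx·cos θ + Δy·sin θ)/dt = -1.5000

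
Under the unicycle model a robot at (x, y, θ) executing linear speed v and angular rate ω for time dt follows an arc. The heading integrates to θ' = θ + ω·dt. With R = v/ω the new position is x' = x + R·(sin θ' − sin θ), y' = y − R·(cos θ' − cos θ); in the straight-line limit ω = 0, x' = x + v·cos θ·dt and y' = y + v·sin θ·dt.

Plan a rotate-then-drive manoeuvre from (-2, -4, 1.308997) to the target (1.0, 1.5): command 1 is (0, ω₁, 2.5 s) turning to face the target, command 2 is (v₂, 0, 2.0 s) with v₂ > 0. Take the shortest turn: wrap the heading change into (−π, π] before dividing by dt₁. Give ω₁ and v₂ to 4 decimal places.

ω₁ = -0.0950, v₂ = 3.1325

heading to target = atan2(1.5−-4, 1−-2) = 1.0714
Δθ = wrap(1.0714 − 1.3090) = -0.2375; ω₁ = Δθ/dt₁ = -0.0950
distance = √((1−-2)² + (1.5−-4)²) = 6.2650; v₂ = distance/dt₂ = 3.1325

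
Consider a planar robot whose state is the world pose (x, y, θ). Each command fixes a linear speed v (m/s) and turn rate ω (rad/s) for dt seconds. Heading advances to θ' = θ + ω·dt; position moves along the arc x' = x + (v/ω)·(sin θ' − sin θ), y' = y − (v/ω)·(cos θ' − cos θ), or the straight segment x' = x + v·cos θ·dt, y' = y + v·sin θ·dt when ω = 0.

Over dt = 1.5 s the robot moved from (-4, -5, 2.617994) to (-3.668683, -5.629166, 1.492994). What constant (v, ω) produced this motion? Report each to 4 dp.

Δθ = 1.492994 − 2.617994 = -1.125000
ω = Δθ/dt = -1.125000/1.5 = -0.7500
R = −Δy/(cos θ' − cos θ) = 0.6667
v = R·ω = 0.6667·-0.7500 = -0.5000

v = -0.5000, ω = -0.7500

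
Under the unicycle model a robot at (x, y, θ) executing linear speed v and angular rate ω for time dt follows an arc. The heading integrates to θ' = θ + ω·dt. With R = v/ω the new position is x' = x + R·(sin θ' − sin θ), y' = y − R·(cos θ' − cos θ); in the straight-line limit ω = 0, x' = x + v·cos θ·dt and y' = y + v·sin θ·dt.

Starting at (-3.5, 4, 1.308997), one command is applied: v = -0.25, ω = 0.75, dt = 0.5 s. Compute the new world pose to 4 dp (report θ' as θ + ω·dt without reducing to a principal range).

(-3.5092, 3.8761, 1.6840)

θ' = 1.3090 + 0.75·0.5 = 1.6840
R = v/ω = -0.25/0.75 = -0.3333
x' = -3.5 + -0.3333·(sin 1.6840 − sin 1.3090) = -3.5092
y' = 4 − -0.3333·(cos 1.6840 − cos 1.3090) = 3.8761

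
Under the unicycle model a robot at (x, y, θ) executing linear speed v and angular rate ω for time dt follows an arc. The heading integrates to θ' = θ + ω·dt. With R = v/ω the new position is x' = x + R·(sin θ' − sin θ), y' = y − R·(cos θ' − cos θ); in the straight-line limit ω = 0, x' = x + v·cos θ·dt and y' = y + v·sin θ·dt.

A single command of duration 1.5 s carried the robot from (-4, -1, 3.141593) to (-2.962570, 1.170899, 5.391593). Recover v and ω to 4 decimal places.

Δθ = 5.391593 − 3.141593 = 2.250000
ω = Δθ/dt = 2.250000/1.5 = 1.5000
R = −Δy/(cos θ' − cos θ) = -1.3333
v = R·ω = -1.3333·1.5000 = -2.0000

v = -2.0000, ω = 1.5000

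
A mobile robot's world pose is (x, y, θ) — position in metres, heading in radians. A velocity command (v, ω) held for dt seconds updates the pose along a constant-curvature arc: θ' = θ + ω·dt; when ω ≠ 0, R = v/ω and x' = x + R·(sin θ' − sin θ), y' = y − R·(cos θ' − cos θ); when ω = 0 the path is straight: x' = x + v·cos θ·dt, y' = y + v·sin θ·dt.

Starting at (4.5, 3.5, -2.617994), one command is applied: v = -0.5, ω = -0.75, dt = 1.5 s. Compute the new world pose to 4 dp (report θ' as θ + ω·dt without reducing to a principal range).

(5.2105, 3.4723, -3.7430)

θ' = -2.6180 + -0.75·1.5 = -3.7430
R = v/ω = -0.5/-0.75 = 0.6667
x' = 4.5 + 0.6667·(sin -3.7430 − sin -2.6180) = 5.2105
y' = 3.5 − 0.6667·(cos -3.7430 − cos -2.6180) = 3.4723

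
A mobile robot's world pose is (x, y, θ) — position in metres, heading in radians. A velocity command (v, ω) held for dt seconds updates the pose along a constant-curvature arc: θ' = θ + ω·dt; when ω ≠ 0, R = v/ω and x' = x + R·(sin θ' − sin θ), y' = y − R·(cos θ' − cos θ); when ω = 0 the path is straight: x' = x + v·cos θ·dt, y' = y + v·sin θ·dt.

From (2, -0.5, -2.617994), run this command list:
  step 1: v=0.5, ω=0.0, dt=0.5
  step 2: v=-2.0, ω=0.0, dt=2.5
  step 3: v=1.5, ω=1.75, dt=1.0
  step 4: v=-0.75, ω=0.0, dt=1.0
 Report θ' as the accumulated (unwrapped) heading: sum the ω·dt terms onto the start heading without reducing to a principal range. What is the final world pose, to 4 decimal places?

step 1: θ'=-2.6180 (straight) → pose (1.7835, -0.6250, -2.6180)
step 2: θ'=-2.6180 (straight) → pose (6.1136, 1.8750, -2.6180)
step 3: θ'=-0.8680 (R=0.8571) → pose (5.8882, 0.5787, -0.8680)
step 4: θ'=-0.8680 (straight) → pose (5.4034, 1.1509, -0.8680)

(5.4034, 1.1509, -0.8680)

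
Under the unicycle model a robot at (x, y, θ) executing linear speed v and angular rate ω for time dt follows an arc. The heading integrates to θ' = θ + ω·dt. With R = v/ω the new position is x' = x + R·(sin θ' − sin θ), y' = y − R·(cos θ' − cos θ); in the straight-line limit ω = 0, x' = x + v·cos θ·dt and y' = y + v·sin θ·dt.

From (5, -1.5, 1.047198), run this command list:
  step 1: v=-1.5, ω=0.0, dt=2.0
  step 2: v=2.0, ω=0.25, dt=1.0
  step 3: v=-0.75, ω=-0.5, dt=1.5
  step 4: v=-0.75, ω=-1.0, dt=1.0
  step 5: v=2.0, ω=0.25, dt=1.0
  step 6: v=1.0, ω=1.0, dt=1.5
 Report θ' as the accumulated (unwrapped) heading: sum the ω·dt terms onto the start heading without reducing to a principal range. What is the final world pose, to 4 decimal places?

step 1: θ'=1.0472 (straight) → pose (3.5000, -4.0981, 1.0472)
step 2: θ'=1.2972 (R=8.0000) → pose (4.2742, -2.2597, 1.2972)
step 3: θ'=0.5472 (R=1.5000) → pose (3.6105, -3.1353, 0.5472)
step 4: θ'=-0.4528 (R=0.7500) → pose (2.8921, -3.1693, -0.4528)
step 5: θ'=-0.2028 (R=8.0000) → pose (4.7807, -3.8115, -0.2028)
step 6: θ'=1.2972 (R=1.0000) → pose (5.9449, -3.1022, 1.2972)

(5.9449, -3.1022, 1.2972)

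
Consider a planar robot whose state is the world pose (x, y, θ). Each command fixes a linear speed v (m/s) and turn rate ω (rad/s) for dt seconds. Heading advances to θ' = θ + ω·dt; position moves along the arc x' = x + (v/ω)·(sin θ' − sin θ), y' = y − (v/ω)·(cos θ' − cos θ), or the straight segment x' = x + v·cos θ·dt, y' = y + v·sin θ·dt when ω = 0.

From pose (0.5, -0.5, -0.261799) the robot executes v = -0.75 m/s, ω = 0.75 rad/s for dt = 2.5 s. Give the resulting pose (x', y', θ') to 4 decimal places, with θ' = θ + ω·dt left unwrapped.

(-0.7579, -1.5083, 1.6132)

θ' = -0.2618 + 0.75·2.5 = 1.6132
R = v/ω = -0.75/0.75 = -1.0000
x' = 0.5 + -1.0000·(sin 1.6132 − sin -0.2618) = -0.7579
y' = -0.5 − -1.0000·(cos 1.6132 − cos -0.2618) = -1.5083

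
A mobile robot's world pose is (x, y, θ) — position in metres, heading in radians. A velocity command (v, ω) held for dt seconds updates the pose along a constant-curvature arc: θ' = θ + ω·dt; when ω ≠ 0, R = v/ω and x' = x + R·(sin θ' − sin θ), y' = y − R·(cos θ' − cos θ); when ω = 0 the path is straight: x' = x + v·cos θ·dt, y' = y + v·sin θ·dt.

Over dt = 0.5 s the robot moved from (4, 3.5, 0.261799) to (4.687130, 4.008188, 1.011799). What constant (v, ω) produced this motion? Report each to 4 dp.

Δθ = 1.011799 − 0.261799 = 0.750000
ω = Δθ/dt = 0.750000/0.5 = 1.5000
R = Δx/(sin θ' − sin θ) = 1.1667
v = R·ω = 1.1667·1.5000 = 1.7500

v = 1.7500, ω = 1.5000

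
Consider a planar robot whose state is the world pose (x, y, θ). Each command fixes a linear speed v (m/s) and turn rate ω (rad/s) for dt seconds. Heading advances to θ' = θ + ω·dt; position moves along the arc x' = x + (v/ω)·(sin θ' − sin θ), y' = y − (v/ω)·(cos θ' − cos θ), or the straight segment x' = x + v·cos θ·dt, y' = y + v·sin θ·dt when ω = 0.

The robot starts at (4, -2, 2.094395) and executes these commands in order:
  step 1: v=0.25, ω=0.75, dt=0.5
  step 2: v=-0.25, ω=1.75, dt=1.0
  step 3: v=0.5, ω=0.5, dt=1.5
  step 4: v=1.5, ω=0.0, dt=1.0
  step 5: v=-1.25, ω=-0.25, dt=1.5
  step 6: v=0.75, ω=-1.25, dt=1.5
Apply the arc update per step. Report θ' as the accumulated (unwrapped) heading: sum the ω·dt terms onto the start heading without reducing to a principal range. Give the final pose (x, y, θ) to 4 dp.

step 1: θ'=2.4694 (R=0.3333) → pose (3.9189, -1.9058, 2.4694)
step 2: θ'=4.2194 (R=-0.1429) → pose (4.1337, -1.8617, 4.2194)
step 3: θ'=4.9694 (R=1.0000) → pose (4.0475, -2.5891, 4.9694)
step 4: θ'=4.9694 (straight) → pose (4.4287, -4.0399, 4.9694)
step 5: θ'=4.5944 (R=5.0000) → pose (4.2993, -2.1803, 4.5944)
step 6: θ'=2.7194 (R=-0.6000) → pose (3.4576, -2.6570, 2.7194)

(3.4576, -2.6570, 2.7194)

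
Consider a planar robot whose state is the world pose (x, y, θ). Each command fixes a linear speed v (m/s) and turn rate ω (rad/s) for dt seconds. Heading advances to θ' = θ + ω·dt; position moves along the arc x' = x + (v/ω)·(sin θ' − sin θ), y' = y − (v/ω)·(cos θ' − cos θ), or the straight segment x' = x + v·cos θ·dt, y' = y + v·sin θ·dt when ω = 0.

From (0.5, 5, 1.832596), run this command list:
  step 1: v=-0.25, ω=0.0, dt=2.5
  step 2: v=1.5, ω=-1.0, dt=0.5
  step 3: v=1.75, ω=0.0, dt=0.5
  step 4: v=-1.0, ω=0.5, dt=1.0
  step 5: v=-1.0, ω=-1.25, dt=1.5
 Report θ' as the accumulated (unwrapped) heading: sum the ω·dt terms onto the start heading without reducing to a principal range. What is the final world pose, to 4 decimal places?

(0.0645, 3.9929, -0.0424)

step 1: θ'=1.8326 (straight) → pose (0.6618, 4.3963, 1.8326)
step 2: θ'=1.3326 (R=-1.5000) → pose (0.6530, 5.1385, 1.3326)
step 3: θ'=1.3326 (straight) → pose (0.8595, 5.9888, 1.3326)
step 4: θ'=1.8326 (R=-2.0000) → pose (0.8711, 4.9992, 1.8326)
step 5: θ'=-0.0424 (R=0.8000) → pose (0.0645, 3.9929, -0.0424)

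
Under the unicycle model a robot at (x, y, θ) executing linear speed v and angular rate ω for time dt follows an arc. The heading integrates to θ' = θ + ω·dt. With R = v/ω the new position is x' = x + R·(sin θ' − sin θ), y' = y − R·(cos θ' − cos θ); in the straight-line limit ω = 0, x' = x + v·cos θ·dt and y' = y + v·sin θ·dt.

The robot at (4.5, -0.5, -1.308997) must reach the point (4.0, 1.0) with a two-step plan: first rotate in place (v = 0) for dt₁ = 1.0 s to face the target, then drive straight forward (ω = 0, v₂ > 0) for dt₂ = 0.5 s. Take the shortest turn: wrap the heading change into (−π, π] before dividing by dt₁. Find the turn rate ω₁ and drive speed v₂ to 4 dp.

heading to target = atan2(1−-0.5, 4−4.5) = 1.8925
Δθ = wrap(1.8925 − -1.3090) = -3.0816; ω₁ = Δθ/dt₁ = -3.0816
distance = √((4−4.5)² + (1−-0.5)²) = 1.5811; v₂ = distance/dt₂ = 3.1623

ω₁ = -3.0816, v₂ = 3.1623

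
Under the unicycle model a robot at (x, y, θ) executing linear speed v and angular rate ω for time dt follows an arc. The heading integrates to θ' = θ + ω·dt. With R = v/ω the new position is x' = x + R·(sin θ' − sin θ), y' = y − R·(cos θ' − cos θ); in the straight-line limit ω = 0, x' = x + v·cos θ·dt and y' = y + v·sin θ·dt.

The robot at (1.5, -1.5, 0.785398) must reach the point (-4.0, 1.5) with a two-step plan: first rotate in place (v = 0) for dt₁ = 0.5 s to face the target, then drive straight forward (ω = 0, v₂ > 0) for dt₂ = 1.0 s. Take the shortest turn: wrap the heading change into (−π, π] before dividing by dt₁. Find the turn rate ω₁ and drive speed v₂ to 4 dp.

heading to target = atan2(1.5−-1.5, -4−1.5) = 2.6422
Δθ = wrap(2.6422 − 0.7854) = 1.8568; ω₁ = Δθ/dt₁ = 3.7137
distance = √((-4−1.5)² + (1.5−-1.5)²) = 6.2650; v₂ = distance/dt₂ = 6.2650

ω₁ = 3.7137, v₂ = 6.2650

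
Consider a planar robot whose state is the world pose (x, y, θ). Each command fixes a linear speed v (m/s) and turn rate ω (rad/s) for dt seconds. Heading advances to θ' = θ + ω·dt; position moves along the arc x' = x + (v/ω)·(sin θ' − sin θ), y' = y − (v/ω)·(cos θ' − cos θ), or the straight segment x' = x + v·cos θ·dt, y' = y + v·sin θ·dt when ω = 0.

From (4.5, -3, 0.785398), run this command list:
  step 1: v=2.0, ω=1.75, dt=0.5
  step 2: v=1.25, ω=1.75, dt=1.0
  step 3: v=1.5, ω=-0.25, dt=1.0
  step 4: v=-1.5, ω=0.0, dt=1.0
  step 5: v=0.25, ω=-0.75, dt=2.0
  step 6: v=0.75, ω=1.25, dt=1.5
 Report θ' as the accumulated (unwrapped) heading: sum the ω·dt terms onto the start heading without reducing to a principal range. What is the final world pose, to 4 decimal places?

(2.7820, -0.8473, 3.5354)

step 1: θ'=1.6604 (R=1.1429) → pose (4.8302, -2.0896, 1.6604)
step 2: θ'=3.4104 (R=0.7143) → pose (3.9290, -1.4649, 3.4104)
step 3: θ'=3.1604 (R=-6.0000) → pose (2.4484, -1.6793, 3.1604)
step 4: θ'=3.1604 (straight) → pose (3.9481, -1.6511, 3.1604)
step 5: θ'=1.6604 (R=-0.3333) → pose (3.6098, -1.3476, 1.6604)
step 6: θ'=3.5354 (R=0.6000) → pose (2.7820, -0.8473, 3.5354)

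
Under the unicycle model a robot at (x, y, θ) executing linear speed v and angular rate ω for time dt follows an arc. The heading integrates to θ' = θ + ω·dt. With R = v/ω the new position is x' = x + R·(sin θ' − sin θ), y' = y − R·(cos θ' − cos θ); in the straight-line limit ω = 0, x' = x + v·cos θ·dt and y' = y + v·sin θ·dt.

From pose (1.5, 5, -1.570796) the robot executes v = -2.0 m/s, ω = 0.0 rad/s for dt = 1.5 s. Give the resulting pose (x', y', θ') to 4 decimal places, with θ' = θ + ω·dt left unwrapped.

(1.5000, 8.0000, -1.5708)

θ' = -1.5708 + 0.0·1.5 = -1.5708
ω = 0 → straight: x' = 1.5 + -2.0·cos(-1.5708)·1.5 = 1.5000
y' = 5 + -2.0·sin(-1.5708)·1.5 = 8.0000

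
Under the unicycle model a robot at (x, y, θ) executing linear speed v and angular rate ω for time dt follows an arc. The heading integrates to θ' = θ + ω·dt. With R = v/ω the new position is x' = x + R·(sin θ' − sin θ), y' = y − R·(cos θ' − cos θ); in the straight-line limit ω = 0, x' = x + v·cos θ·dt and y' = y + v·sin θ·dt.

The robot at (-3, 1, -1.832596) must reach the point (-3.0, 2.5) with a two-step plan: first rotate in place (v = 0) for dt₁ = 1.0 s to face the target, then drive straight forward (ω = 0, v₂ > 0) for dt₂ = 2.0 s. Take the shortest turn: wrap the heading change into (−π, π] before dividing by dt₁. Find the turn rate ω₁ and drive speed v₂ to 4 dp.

heading to target = atan2(2.5−1, -3−-3) = 1.5708
Δθ = wrap(1.5708 − -1.8326) = -2.8798; ω₁ = Δθ/dt₁ = -2.8798
distance = √((-3−-3)² + (2.5−1)²) = 1.5000; v₂ = distance/dt₂ = 0.7500

ω₁ = -2.8798, v₂ = 0.7500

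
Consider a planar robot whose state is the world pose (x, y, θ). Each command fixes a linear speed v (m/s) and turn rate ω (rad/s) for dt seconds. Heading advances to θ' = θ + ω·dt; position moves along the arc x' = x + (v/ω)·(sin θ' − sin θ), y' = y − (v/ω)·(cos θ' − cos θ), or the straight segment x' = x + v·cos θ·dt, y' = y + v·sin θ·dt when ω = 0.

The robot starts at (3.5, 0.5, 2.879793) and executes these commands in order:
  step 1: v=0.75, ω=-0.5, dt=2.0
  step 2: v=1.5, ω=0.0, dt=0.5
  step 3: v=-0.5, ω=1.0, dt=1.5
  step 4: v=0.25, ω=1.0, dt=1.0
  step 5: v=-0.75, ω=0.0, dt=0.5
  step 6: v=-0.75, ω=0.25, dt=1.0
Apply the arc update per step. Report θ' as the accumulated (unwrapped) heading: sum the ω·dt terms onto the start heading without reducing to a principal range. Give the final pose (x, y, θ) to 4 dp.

step 1: θ'=1.8798 (R=-1.5000) → pose (2.4593, 1.4927, 1.8798)
step 2: θ'=1.8798 (straight) → pose (2.2312, 2.2072, 1.8798)
step 3: θ'=3.3798 (R=-0.5000) → pose (2.8255, 1.8734, 3.3798)
step 4: θ'=4.3798 (R=0.2500) → pose (2.6482, 1.7121, 4.3798)
step 5: θ'=4.3798 (straight) → pose (2.7706, 2.0665, 4.3798)
step 6: θ'=4.6298 (R=-3.0000) → pose (2.9248, 2.7985, 4.6298)

(2.9248, 2.7985, 4.6298)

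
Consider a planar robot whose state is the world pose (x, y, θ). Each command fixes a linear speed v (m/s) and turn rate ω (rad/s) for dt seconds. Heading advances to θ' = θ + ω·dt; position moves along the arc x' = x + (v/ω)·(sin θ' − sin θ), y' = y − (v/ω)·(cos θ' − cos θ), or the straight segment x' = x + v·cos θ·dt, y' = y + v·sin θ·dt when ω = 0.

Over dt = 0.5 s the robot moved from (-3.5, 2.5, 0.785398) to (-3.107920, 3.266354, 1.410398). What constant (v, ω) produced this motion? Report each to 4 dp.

Δθ = 1.410398 − 0.785398 = 0.625000
ω = Δθ/dt = 0.625000/0.5 = 1.2500
R = −Δy/(cos θ' − cos θ) = 1.4000
v = R·ω = 1.4000·1.2500 = 1.7500

v = 1.7500, ω = 1.2500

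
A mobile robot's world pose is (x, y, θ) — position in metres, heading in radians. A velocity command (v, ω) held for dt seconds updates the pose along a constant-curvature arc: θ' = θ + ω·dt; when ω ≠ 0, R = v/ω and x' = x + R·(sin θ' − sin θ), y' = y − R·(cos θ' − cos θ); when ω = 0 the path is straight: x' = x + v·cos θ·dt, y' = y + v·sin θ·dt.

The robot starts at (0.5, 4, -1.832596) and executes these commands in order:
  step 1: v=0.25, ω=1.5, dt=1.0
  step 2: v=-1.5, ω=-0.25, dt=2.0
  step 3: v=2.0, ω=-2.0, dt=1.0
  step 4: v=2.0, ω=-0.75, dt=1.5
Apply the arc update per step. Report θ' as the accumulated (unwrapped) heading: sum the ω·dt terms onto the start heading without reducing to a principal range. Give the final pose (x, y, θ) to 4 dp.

step 1: θ'=-0.3326 (R=0.1667) → pose (0.6066, 3.7993, -0.3326)
step 2: θ'=-0.8326 (R=6.0000) → pose (-1.8725, 5.4328, -0.8326)
step 3: θ'=-2.8326 (R=-1.0000) → pose (-2.3081, 3.8072, -2.8326)
step 4: θ'=-3.9576 (R=-2.6667) → pose (-5.0615, 4.5205, -3.9576)

(-5.0615, 4.5205, -3.9576)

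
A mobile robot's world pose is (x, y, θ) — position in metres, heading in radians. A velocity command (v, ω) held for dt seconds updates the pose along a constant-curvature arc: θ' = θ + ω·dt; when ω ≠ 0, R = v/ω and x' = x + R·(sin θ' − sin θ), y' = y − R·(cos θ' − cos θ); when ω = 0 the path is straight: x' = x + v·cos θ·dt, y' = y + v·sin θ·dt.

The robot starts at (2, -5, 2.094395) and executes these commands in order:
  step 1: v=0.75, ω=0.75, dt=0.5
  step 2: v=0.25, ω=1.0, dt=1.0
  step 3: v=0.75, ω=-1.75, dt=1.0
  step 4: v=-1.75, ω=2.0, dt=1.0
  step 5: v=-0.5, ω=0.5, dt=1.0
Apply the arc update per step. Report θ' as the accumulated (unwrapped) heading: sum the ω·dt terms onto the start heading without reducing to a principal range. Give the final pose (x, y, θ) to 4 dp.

(2.6367, -4.5732, 4.2194)

step 1: θ'=2.4694 (R=1.0000) → pose (1.7567, -4.7175, 2.4694)
step 2: θ'=3.4694 (R=0.2500) → pose (1.5205, -4.6765, 3.4694)
step 3: θ'=1.7194 (R=-0.4286) → pose (0.9587, -4.3342, 1.7194)
step 4: θ'=3.7194 (R=-0.8750) → pose (2.3019, -4.9376, 3.7194)
step 5: θ'=4.2194 (R=-1.0000) → pose (2.6367, -4.5732, 4.2194)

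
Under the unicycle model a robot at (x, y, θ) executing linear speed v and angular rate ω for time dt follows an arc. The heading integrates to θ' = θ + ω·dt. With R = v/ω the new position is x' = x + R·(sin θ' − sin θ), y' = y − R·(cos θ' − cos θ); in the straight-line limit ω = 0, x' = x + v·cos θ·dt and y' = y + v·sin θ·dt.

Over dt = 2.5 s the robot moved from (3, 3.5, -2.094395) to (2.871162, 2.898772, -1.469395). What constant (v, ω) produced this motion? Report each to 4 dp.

Δθ = -1.469395 − -2.094395 = 0.625000
ω = Δθ/dt = 0.625000/2.5 = 0.2500
R = −Δy/(cos θ' − cos θ) = 1.0000
v = R·ω = 1.0000·0.2500 = 0.2500

v = 0.2500, ω = 0.2500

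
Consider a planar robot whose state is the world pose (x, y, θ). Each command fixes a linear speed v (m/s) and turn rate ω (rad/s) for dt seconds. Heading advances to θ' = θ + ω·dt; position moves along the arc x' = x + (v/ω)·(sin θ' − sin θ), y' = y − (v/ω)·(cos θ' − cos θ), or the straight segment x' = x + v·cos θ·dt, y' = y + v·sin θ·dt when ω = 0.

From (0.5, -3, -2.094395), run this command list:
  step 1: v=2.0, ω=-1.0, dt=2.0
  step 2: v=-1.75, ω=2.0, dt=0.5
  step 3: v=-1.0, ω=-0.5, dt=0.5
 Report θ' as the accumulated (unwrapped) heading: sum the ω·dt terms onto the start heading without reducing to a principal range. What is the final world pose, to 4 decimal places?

(-1.6105, -3.5646, -3.3444)

step 1: θ'=-4.0944 (R=-2.0000) → pose (-2.8621, -3.1588, -4.0944)
step 2: θ'=-3.0944 (R=-0.8750) → pose (-2.1077, -3.5259, -3.0944)
step 3: θ'=-3.3444 (R=2.0000) → pose (-1.6105, -3.5646, -3.3444)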